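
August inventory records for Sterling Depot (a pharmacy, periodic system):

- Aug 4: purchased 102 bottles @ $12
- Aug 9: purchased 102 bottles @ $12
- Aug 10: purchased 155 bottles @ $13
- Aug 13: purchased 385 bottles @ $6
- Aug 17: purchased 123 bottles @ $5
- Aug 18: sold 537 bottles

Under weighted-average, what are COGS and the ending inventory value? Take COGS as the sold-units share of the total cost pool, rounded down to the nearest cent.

COGS = $4,575.95; ending inventory = $2,812.05

Aug 18, sell 537: 537/867 × $7,388.00 → $4,575.95
Ending inventory (cost pool remaining) = $2,812.05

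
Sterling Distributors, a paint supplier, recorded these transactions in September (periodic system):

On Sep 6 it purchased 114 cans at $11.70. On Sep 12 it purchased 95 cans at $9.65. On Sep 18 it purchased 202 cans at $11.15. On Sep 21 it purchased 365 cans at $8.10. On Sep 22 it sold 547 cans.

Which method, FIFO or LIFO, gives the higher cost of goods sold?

FIFO COGS: 114 @ $11.70 + 95 @ $9.65 + 202 @ $11.15 + 136 @ $8.10 = $5,604.45
LIFO COGS: 365 @ $8.10 + 182 @ $11.15 = $4,985.80

FIFO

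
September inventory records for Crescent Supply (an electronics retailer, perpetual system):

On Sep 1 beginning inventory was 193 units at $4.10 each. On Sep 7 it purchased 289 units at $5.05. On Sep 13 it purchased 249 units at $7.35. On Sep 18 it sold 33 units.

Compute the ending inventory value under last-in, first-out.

Sep 18, 33 sold [LIFO — newest first]: 33 @ $7.35 = $242.55
Ending inventory: 193 @ $4.10 + 289 @ $5.05 + 216 @ $7.35 = $3,838.35
Check: goods available $4,080.90 = COGS $242.55 + ending $3,838.35

Ending inventory = $3,838.35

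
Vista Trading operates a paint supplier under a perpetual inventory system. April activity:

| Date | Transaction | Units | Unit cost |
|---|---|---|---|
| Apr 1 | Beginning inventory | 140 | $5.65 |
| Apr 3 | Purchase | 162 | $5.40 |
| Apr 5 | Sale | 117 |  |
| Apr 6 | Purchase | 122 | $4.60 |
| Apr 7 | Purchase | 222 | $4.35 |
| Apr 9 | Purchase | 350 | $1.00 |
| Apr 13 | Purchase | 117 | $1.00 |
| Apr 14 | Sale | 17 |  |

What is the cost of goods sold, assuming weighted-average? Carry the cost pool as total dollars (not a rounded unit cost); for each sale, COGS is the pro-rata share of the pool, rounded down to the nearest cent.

COGS = $696.79

After Apr 1: 140 on hand, pool $791.00 (≈ $5.6500 each)
After Apr 3: 302 on hand, pool $1,665.80 (≈ $5.5159 each)
Apr 5, sell 117: 117/302 × $1,665.80 → $645.35
After Apr 6: 307 on hand, pool $1,581.65 (≈ $5.1520 each)
After Apr 7: 529 on hand, pool $2,547.35 (≈ $4.8154 each)
After Apr 9: 879 on hand, pool $2,897.35 (≈ $3.2962 each)
After Apr 13: 996 on hand, pool $3,014.35 (≈ $3.0265 each)
Apr 14, sell 17: 17/996 × $3,014.35 → $51.44
Total COGS = $645.35 + $51.44 = $696.79
Ending inventory (cost pool remaining) = $2,962.91
Check: goods available $3,659.70 = COGS $696.79 + ending $2,962.91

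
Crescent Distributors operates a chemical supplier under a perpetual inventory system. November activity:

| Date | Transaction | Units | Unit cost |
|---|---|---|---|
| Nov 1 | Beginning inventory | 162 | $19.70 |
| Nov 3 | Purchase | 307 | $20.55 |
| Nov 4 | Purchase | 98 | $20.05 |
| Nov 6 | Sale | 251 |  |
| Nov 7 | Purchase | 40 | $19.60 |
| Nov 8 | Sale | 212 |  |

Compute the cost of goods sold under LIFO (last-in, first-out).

Nov 6, 251 sold [LIFO — newest first]: 98 @ $20.05 + 153 @ $20.55 = $5,109.05
Nov 8, 212 sold [LIFO — newest first]: 40 @ $19.60 + 154 @ $20.55 + 18 @ $19.70 = $4,303.30
Total COGS = $5,109.05 + $4,303.30 = $9,412.35
Ending inventory: 144 @ $19.70 = $2,836.80

COGS = $9,412.35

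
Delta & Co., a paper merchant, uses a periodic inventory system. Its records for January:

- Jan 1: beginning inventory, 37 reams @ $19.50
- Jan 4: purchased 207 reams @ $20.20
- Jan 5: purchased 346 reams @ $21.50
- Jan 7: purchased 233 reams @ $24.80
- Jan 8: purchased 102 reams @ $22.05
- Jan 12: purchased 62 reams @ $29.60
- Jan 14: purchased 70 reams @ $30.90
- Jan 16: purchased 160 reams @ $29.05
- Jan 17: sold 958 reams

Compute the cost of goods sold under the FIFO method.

COGS = $21,346.20

Jan 17, 958 sold [FIFO — oldest first]: 37 @ $19.50 + 207 @ $20.20 + 346 @ $21.50 + 233 @ $24.80 + 102 @ $22.05 + 33 @ $29.60 = $21,346.20
Ending inventory: 29 @ $29.60 + 70 @ $30.90 + 160 @ $29.05 = $7,669.40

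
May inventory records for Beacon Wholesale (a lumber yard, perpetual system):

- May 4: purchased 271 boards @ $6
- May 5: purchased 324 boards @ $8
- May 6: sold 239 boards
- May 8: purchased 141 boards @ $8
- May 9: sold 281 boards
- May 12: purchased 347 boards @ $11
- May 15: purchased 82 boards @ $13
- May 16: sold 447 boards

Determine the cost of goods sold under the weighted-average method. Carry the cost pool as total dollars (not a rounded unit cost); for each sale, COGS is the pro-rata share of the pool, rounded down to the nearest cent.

After May 4: 271 on hand, pool $1,626.00 (≈ $6.0000 each)
After May 5: 595 on hand, pool $4,218.00 (≈ $7.0891 each)
May 6, sell 239: 239/595 × $4,218.00 → $1,694.28
After May 8: 497 on hand, pool $3,651.72 (≈ $7.3475 each)
May 9, sell 281: 281/497 × $3,651.72 → $2,064.65
After May 12: 563 on hand, pool $5,404.07 (≈ $9.5987 each)
After May 15: 645 on hand, pool $6,470.07 (≈ $10.0311 each)
May 16, sell 447: 447/645 × $6,470.07 → $4,483.90
Total COGS = $1,694.28 + $2,064.65 + $4,483.90 = $8,242.83
Ending inventory (cost pool remaining) = $1,986.17
Check: goods available $10,229.00 = COGS $8,242.83 + ending $1,986.17

COGS = $8,242.83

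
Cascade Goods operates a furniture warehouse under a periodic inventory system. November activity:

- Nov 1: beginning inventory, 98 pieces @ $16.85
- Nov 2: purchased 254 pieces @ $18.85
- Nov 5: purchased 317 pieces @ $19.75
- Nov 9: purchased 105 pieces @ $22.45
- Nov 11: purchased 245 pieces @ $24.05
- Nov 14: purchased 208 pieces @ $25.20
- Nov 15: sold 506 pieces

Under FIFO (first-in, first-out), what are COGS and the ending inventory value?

Nov 15, 506 sold [FIFO — oldest first]: 98 @ $16.85 + 254 @ $18.85 + 154 @ $19.75 = $9,480.70
Ending inventory: 163 @ $19.75 + 105 @ $22.45 + 245 @ $24.05 + 208 @ $25.20 = $16,710.35
Check: goods available $26,191.05 = COGS $9,480.70 + ending $16,710.35

COGS = $9,480.70; ending inventory = $16,710.35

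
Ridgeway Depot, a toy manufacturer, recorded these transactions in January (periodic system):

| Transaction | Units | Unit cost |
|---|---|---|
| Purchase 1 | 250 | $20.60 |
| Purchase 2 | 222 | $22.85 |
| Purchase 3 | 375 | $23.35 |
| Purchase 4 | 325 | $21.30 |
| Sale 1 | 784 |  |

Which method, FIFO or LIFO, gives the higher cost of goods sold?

FIFO COGS: 250 @ $20.60 + 222 @ $22.85 + 312 @ $23.35 = $17,507.90
LIFO COGS: 325 @ $21.30 + 375 @ $23.35 + 84 @ $22.85 = $17,598.15

LIFO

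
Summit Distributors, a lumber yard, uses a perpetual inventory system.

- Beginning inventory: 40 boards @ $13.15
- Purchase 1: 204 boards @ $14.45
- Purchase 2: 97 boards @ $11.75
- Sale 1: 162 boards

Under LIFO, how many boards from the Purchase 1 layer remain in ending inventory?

139

Sale 1 (162) [LIFO — newest first]: 97 @ $11.75 + 65 @ $14.45 = $2,079.00
Ending inventory: 40 @ $13.15 + 139 @ $14.45 = $2,534.55
Check: goods available $4,613.55 = COGS $2,079.00 + ending $2,534.55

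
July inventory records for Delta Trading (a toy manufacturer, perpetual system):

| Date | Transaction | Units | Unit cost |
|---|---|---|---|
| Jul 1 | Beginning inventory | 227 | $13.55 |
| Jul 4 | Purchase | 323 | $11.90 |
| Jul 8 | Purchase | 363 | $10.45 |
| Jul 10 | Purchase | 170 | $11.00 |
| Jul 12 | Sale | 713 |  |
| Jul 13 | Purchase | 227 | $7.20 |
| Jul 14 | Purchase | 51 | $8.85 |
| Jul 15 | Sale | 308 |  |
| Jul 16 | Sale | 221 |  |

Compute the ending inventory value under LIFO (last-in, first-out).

Ending inventory = $1,612.45

Jul 12, 713 sold [LIFO — newest first]: 170 @ $11.00 + 363 @ $10.45 + 180 @ $11.90 = $7,805.35
Jul 15, 308 sold [LIFO — newest first]: 51 @ $8.85 + 227 @ $7.20 + 30 @ $11.90 = $2,442.75
Jul 16, 221 sold [LIFO — newest first]: 113 @ $11.90 + 108 @ $13.55 = $2,808.10
Total COGS = $7,805.35 + $2,442.75 + $2,808.10 = $13,056.20
Ending inventory: 119 @ $13.55 = $1,612.45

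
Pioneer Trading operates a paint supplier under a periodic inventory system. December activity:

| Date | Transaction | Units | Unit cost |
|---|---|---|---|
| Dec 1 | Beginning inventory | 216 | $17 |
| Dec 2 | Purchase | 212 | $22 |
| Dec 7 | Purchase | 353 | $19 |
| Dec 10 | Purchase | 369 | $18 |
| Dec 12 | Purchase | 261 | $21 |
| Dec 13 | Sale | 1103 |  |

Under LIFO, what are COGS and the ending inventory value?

COGS = $21,470; ending inventory = $5,696

Dec 13, 1103 sold [LIFO — newest first]: 261 @ $21 + 369 @ $18 + 353 @ $19 + 120 @ $22 = $21,470
Ending inventory: 216 @ $17 + 92 @ $22 = $5,696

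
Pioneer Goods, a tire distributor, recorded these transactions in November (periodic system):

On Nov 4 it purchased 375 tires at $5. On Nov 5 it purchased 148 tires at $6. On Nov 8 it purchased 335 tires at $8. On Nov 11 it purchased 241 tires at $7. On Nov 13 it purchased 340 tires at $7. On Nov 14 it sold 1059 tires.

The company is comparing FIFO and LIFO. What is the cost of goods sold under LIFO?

COGS = $7,605

FIFO COGS: 375 @ $5 + 148 @ $6 + 335 @ $8 + 201 @ $7 = $6,850
LIFO COGS: 340 @ $7 + 241 @ $7 + 335 @ $8 + 143 @ $6 = $7,605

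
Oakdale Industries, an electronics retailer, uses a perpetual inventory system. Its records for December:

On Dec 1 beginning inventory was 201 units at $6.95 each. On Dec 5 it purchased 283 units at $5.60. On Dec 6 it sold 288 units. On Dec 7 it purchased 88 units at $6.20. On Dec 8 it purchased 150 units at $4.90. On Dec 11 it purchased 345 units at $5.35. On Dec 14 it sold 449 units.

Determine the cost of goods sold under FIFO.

Dec 6, 288 sold [FIFO — oldest first]: 201 @ $6.95 + 87 @ $5.60 = $1,884.15
Dec 14, 449 sold [FIFO — oldest first]: 196 @ $5.60 + 88 @ $6.20 + 150 @ $4.90 + 15 @ $5.35 = $2,458.45
Total COGS = $1,884.15 + $2,458.45 = $4,342.60
Ending inventory: 330 @ $5.35 = $1,765.50

COGS = $4,342.60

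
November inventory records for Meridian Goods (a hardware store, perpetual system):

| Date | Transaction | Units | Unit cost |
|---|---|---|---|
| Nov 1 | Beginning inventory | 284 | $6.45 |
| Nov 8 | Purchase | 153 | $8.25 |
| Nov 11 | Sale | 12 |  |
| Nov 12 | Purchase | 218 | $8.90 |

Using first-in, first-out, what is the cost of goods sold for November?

COGS = $77.40

Nov 11, 12 sold [FIFO — oldest first]: 12 @ $6.45 = $77.40
Ending inventory: 272 @ $6.45 + 153 @ $8.25 + 218 @ $8.90 = $4,956.85
Check: goods available $5,034.25 = COGS $77.40 + ending $4,956.85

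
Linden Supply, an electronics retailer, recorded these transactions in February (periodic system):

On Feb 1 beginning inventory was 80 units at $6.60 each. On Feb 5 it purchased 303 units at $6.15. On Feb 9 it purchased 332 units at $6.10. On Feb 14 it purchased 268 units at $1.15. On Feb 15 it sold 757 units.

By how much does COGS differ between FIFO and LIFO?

FIFO COGS: 80 @ $6.60 + 303 @ $6.15 + 332 @ $6.10 + 42 @ $1.15 = $4,464.95
LIFO COGS: 268 @ $1.15 + 332 @ $6.10 + 157 @ $6.15 = $3,298.95
Difference = |$4,464.95 − $3,298.95| = $1,166.00

$1,166.00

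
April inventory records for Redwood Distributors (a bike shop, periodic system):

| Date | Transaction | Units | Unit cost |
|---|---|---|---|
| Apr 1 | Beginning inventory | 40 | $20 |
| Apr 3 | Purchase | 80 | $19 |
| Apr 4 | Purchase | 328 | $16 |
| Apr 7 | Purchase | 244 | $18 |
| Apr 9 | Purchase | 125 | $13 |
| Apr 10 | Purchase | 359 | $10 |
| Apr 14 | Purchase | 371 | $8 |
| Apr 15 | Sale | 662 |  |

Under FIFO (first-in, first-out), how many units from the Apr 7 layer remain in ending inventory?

Apr 15, 662 sold [FIFO — oldest first]: 40 @ $20 + 80 @ $19 + 328 @ $16 + 214 @ $18 = $11,420
Ending inventory: 30 @ $18 + 125 @ $13 + 359 @ $10 + 371 @ $8 = $8,723
Check: goods available $20,143 = COGS $11,420 + ending $8,723

30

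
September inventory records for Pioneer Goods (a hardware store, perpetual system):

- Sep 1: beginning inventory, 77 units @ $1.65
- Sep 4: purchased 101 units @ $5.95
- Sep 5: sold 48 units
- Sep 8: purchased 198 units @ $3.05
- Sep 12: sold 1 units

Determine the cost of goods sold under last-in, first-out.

COGS = $288.65

Sep 5, 48 sold [LIFO — newest first]: 48 @ $5.95 = $285.60
Sep 12, 1 sold [LIFO — newest first]: 1 @ $3.05 = $3.05
Total COGS = $285.60 + $3.05 = $288.65
Ending inventory: 77 @ $1.65 + 53 @ $5.95 + 197 @ $3.05 = $1,043.25
Check: goods available $1,331.90 = COGS $288.65 + ending $1,043.25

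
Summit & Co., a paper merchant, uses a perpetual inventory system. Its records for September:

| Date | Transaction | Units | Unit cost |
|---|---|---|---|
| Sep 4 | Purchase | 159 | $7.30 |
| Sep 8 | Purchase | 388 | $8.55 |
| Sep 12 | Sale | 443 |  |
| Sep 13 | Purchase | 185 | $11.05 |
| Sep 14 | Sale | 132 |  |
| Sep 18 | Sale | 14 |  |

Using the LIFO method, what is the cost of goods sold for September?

COGS = $5,332.20

Sep 12, 443 sold [LIFO — newest first]: 388 @ $8.55 + 55 @ $7.30 = $3,718.90
Sep 14, 132 sold [LIFO — newest first]: 132 @ $11.05 = $1,458.60
Sep 18, 14 sold [LIFO — newest first]: 14 @ $11.05 = $154.70
Total COGS = $3,718.90 + $1,458.60 + $154.70 = $5,332.20
Ending inventory: 104 @ $7.30 + 39 @ $11.05 = $1,190.15
Check: goods available $6,522.35 = COGS $5,332.20 + ending $1,190.15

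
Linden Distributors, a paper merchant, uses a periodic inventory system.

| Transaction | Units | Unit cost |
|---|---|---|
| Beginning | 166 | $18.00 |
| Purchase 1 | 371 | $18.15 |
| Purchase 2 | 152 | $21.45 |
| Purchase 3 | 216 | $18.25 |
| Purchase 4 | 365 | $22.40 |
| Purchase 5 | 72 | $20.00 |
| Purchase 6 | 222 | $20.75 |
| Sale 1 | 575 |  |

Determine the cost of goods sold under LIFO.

COGS = $12,340.90

Sale 1 (575) [LIFO — newest first]: 222 @ $20.75 + 72 @ $20.00 + 281 @ $22.40 = $12,340.90
Ending inventory: 166 @ $18.00 + 371 @ $18.15 + 152 @ $21.45 + 216 @ $18.25 + 84 @ $22.40 = $18,805.65
Check: goods available $31,146.55 = COGS $12,340.90 + ending $18,805.65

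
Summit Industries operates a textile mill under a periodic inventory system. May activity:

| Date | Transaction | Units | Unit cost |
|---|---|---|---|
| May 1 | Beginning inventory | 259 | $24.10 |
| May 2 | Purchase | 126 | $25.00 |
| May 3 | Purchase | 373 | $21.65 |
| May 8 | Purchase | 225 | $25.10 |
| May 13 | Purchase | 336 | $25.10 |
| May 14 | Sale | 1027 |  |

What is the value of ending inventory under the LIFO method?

Ending inventory = $7,066.90

May 14, 1027 sold [LIFO — newest first]: 336 @ $25.10 + 225 @ $25.10 + 373 @ $21.65 + 93 @ $25.00 = $24,481.55
Ending inventory: 259 @ $24.10 + 33 @ $25.00 = $7,066.90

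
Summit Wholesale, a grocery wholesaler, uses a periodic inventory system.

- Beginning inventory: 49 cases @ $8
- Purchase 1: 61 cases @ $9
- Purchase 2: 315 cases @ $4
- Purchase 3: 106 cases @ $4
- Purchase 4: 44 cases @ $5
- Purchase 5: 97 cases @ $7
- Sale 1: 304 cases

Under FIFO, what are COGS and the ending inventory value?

COGS = $1,717; ending inventory = $1,807

Sale 1 (304) [FIFO — oldest first]: 49 @ $8 + 61 @ $9 + 194 @ $4 = $1,717
Ending inventory: 121 @ $4 + 106 @ $4 + 44 @ $5 + 97 @ $7 = $1,807
Check: goods available $3,524 = COGS $1,717 + ending $1,807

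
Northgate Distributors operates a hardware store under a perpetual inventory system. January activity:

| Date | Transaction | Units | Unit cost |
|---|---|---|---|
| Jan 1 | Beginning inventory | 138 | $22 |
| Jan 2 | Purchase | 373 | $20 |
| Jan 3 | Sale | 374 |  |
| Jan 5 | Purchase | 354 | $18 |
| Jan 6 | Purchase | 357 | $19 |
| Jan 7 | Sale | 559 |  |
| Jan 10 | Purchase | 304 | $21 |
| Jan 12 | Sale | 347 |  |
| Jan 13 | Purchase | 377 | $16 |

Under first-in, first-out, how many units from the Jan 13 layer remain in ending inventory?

377

Jan 3, 374 sold [FIFO — oldest first]: 138 @ $22 + 236 @ $20 = $7,756
Jan 7, 559 sold [FIFO — oldest first]: 137 @ $20 + 354 @ $18 + 68 @ $19 = $10,404
Jan 12, 347 sold [FIFO — oldest first]: 289 @ $19 + 58 @ $21 = $6,709
Total COGS = $7,756 + $10,404 + $6,709 = $24,869
Ending inventory: 246 @ $21 + 377 @ $16 = $11,198
Check: goods available $36,067 = COGS $24,869 + ending $11,198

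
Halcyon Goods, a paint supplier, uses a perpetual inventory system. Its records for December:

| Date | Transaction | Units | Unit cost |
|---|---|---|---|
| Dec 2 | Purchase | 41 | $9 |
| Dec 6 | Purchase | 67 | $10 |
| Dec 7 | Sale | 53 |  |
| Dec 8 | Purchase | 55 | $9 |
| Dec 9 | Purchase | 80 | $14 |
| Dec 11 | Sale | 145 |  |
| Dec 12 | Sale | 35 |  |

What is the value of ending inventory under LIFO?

Ending inventory = $90

Dec 7, 53 sold [LIFO — newest first]: 53 @ $10 = $530
Dec 11, 145 sold [LIFO — newest first]: 80 @ $14 + 55 @ $9 + 10 @ $10 = $1,715
Dec 12, 35 sold [LIFO — newest first]: 4 @ $10 + 31 @ $9 = $319
Total COGS = $530 + $1,715 + $319 = $2,564
Ending inventory: 10 @ $9 = $90
Check: goods available $2,654 = COGS $2,564 + ending $90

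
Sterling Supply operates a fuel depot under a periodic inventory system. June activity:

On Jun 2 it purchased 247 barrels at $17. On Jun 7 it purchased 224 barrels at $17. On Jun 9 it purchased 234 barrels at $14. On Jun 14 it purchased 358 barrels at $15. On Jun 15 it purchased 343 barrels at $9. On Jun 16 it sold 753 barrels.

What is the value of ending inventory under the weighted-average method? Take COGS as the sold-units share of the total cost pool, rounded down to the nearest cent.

Ending inventory = $9,168.01

Jun 16, sell 753: 753/1406 × $19,740.00 → $10,571.99
Ending inventory (cost pool remaining) = $9,168.01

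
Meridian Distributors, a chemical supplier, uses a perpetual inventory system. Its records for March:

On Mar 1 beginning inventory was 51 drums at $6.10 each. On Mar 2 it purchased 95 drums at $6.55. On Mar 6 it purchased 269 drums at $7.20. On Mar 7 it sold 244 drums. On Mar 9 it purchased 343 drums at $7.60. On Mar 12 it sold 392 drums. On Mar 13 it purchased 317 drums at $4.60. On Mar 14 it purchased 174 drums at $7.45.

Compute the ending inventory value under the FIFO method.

Ending inventory = $3,681.70

Mar 7, 244 sold [FIFO — oldest first]: 51 @ $6.10 + 95 @ $6.55 + 98 @ $7.20 = $1,638.95
Mar 12, 392 sold [FIFO — oldest first]: 171 @ $7.20 + 221 @ $7.60 = $2,910.80
Total COGS = $1,638.95 + $2,910.80 = $4,549.75
Ending inventory: 122 @ $7.60 + 317 @ $4.60 + 174 @ $7.45 = $3,681.70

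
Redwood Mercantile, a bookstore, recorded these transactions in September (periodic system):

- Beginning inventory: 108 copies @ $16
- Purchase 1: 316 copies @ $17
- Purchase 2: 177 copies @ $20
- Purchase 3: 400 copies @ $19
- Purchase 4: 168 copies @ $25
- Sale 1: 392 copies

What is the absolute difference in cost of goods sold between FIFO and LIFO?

FIFO COGS: 108 @ $16 + 284 @ $17 = $6,556
LIFO COGS: 168 @ $25 + 224 @ $19 = $8,456
Difference = |$6,556 − $8,456| = $1,900

$1,900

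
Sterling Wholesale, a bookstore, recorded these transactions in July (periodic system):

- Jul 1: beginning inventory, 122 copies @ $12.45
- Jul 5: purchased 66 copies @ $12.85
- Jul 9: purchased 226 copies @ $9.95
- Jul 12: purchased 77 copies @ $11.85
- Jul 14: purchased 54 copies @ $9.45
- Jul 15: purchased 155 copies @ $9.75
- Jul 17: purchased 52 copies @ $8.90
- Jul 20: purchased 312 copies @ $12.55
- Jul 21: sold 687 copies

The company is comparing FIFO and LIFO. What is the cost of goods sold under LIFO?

COGS = $7,680.55

FIFO COGS: 122 @ $12.45 + 66 @ $12.85 + 226 @ $9.95 + 77 @ $11.85 + 54 @ $9.45 + 142 @ $9.75 = $7,422.95
LIFO COGS: 312 @ $12.55 + 52 @ $8.90 + 155 @ $9.75 + 54 @ $9.45 + 77 @ $11.85 + 37 @ $9.95 = $7,680.55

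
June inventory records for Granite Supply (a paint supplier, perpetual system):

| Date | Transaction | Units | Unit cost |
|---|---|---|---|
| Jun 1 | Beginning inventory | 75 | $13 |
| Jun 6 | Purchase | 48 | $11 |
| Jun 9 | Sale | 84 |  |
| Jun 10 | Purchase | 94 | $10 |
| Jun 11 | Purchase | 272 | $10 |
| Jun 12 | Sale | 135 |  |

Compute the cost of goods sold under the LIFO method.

Jun 9, 84 sold [LIFO — newest first]: 48 @ $11 + 36 @ $13 = $996
Jun 12, 135 sold [LIFO — newest first]: 135 @ $10 = $1,350
Total COGS = $996 + $1,350 = $2,346
Ending inventory: 39 @ $13 + 94 @ $10 + 137 @ $10 = $2,817
Check: goods available $5,163 = COGS $2,346 + ending $2,817

COGS = $2,346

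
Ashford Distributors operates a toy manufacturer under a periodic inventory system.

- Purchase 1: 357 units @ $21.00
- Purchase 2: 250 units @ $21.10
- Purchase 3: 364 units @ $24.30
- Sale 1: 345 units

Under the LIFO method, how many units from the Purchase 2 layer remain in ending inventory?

250

Sale 1 (345) [LIFO — newest first]: 345 @ $24.30 = $8,383.50
Ending inventory: 357 @ $21.00 + 250 @ $21.10 + 19 @ $24.30 = $13,233.70
Check: goods available $21,617.20 = COGS $8,383.50 + ending $13,233.70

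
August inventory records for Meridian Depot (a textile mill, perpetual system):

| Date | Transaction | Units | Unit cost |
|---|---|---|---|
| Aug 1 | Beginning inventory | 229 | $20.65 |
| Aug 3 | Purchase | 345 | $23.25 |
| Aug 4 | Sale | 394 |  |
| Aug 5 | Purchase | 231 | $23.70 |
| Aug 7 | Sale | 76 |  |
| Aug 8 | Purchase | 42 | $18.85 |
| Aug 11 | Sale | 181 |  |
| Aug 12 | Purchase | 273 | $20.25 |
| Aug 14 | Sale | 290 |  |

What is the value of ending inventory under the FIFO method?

Ending inventory = $3,624.75

Aug 4, 394 sold [FIFO — oldest first]: 229 @ $20.65 + 165 @ $23.25 = $8,565.10
Aug 7, 76 sold [FIFO — oldest first]: 76 @ $23.25 = $1,767.00
Aug 11, 181 sold [FIFO — oldest first]: 104 @ $23.25 + 77 @ $23.70 = $4,242.90
Aug 14, 290 sold [FIFO — oldest first]: 154 @ $23.70 + 42 @ $18.85 + 94 @ $20.25 = $6,345.00
Total COGS = $8,565.10 + $1,767.00 + $4,242.90 + $6,345.00 = $20,920.00
Ending inventory: 179 @ $20.25 = $3,624.75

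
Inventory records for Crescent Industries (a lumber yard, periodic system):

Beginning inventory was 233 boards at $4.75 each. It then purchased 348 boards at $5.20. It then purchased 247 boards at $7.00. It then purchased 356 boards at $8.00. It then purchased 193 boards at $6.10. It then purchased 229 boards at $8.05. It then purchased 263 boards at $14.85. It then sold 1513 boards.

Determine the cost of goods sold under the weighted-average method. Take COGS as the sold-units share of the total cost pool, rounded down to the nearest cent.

Sale 1, sell 1513: 1513/1869 × $14,419.65 → $11,673.05
Ending inventory (cost pool remaining) = $2,746.60

COGS = $11,673.05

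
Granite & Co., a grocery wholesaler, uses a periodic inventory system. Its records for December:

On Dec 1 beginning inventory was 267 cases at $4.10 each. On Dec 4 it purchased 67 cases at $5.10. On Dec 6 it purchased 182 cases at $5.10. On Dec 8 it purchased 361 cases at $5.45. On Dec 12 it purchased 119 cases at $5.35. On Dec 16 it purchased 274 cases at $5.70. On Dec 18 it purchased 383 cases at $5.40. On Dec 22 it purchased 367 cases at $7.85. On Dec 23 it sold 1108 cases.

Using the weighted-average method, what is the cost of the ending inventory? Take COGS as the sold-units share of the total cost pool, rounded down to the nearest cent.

Ending inventory = $5,182.90

Dec 23, sell 1108: 1108/2020 × $11,479.65 → $6,296.75
Ending inventory (cost pool remaining) = $5,182.90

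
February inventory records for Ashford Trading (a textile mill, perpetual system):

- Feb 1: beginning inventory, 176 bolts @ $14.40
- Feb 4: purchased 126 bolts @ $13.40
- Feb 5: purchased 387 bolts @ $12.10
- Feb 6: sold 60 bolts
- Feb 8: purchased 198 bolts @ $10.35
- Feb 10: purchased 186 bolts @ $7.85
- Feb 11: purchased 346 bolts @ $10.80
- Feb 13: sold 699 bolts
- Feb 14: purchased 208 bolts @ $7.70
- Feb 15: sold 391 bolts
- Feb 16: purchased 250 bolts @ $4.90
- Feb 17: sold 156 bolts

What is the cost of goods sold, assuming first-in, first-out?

COGS = $14,931.30

Feb 6, 60 sold [FIFO — oldest first]: 60 @ $14.40 = $864.00
Feb 13, 699 sold [FIFO — oldest first]: 116 @ $14.40 + 126 @ $13.40 + 387 @ $12.10 + 70 @ $10.35 = $8,766.00
Feb 15, 391 sold [FIFO — oldest first]: 128 @ $10.35 + 186 @ $7.85 + 77 @ $10.80 = $3,616.50
Feb 17, 156 sold [FIFO — oldest first]: 156 @ $10.80 = $1,684.80
Total COGS = $864.00 + $8,766.00 + $3,616.50 + $1,684.80 = $14,931.30
Ending inventory: 113 @ $10.80 + 208 @ $7.70 + 250 @ $4.90 = $4,047.00
Check: goods available $18,978.30 = COGS $14,931.30 + ending $4,047.00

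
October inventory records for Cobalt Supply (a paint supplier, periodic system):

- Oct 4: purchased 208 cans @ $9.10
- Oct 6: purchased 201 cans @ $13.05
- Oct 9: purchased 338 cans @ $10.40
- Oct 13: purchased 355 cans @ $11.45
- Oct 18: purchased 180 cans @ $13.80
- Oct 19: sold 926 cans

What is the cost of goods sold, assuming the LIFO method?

COGS = $10,755.60

Oct 19, 926 sold [LIFO — newest first]: 180 @ $13.80 + 355 @ $11.45 + 338 @ $10.40 + 53 @ $13.05 = $10,755.60
Ending inventory: 208 @ $9.10 + 148 @ $13.05 = $3,824.20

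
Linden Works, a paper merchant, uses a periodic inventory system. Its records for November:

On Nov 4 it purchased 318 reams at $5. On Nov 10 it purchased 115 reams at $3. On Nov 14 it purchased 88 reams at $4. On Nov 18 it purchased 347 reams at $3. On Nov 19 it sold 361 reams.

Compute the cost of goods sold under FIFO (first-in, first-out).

Nov 19, 361 sold [FIFO — oldest first]: 318 @ $5 + 43 @ $3 = $1,719
Ending inventory: 72 @ $3 + 88 @ $4 + 347 @ $3 = $1,609

COGS = $1,719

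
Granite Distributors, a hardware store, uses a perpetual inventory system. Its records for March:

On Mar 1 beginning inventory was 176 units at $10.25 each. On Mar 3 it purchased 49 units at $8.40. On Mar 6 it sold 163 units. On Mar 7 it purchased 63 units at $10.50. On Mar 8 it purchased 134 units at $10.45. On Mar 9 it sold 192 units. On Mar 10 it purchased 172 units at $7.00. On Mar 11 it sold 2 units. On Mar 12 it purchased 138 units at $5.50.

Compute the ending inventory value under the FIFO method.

Ending inventory = $2,642.25

Mar 6, 163 sold [FIFO — oldest first]: 163 @ $10.25 = $1,670.75
Mar 9, 192 sold [FIFO — oldest first]: 13 @ $10.25 + 49 @ $8.40 + 63 @ $10.50 + 67 @ $10.45 = $1,906.50
Mar 11, 2 sold [FIFO — oldest first]: 2 @ $10.45 = $20.90
Total COGS = $1,670.75 + $1,906.50 + $20.90 = $3,598.15
Ending inventory: 65 @ $10.45 + 172 @ $7.00 + 138 @ $5.50 = $2,642.25
Check: goods available $6,240.40 = COGS $3,598.15 + ending $2,642.25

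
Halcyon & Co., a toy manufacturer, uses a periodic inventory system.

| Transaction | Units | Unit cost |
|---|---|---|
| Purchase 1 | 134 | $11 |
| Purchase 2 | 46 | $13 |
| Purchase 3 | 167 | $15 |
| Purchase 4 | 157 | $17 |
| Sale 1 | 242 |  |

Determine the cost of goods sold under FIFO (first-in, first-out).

COGS = $3,002

Sale 1 (242) [FIFO — oldest first]: 134 @ $11 + 46 @ $13 + 62 @ $15 = $3,002
Ending inventory: 105 @ $15 + 157 @ $17 = $4,244
Check: goods available $7,246 = COGS $3,002 + ending $4,244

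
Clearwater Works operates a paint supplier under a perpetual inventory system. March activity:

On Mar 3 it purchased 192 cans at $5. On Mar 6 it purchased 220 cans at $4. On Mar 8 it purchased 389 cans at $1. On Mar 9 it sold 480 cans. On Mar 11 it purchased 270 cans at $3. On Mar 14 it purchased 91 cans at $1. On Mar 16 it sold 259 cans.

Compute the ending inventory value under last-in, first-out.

Ending inventory = $1,782

Mar 9, 480 sold [LIFO — newest first]: 389 @ $1 + 91 @ $4 = $753
Mar 16, 259 sold [LIFO — newest first]: 91 @ $1 + 168 @ $3 = $595
Total COGS = $753 + $595 = $1,348
Ending inventory: 192 @ $5 + 129 @ $4 + 102 @ $3 = $1,782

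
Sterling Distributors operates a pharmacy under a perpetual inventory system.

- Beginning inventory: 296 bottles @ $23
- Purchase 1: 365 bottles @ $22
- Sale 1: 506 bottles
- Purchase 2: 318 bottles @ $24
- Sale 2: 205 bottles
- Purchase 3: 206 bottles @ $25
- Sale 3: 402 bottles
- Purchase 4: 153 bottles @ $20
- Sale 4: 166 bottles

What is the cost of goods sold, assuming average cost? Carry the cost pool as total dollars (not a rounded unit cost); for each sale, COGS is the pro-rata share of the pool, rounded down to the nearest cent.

COGS = $29,421.70

After Beginning: 296 on hand, pool $6,808.00 (≈ $23.0000 each)
After Purchase 1: 661 on hand, pool $14,838.00 (≈ $22.4478 each)
Sale 1, sell 506: 506/661 × $14,838.00 → $11,358.59
After Purchase 2: 473 on hand, pool $11,111.41 (≈ $23.4914 each)
Sale 2, sell 205: 205/473 × $11,111.41 → $4,815.72
After Purchase 3: 474 on hand, pool $11,445.69 (≈ $24.1470 each)
Sale 3, sell 402: 402/474 × $11,445.69 → $9,707.10
After Purchase 4: 225 on hand, pool $4,798.59 (≈ $21.3271 each)
Sale 4, sell 166: 166/225 × $4,798.59 → $3,540.29
Total COGS = $11,358.59 + $4,815.72 + $9,707.10 + $3,540.29 = $29,421.70
Ending inventory (cost pool remaining) = $1,258.30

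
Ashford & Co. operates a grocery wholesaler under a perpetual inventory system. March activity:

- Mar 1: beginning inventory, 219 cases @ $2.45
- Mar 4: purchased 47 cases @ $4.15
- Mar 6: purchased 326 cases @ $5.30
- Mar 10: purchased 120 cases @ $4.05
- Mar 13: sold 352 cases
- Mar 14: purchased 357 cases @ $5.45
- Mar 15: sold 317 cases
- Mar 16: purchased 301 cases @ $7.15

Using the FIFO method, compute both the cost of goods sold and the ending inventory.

Mar 13, 352 sold [FIFO — oldest first]: 219 @ $2.45 + 47 @ $4.15 + 86 @ $5.30 = $1,187.40
Mar 15, 317 sold [FIFO — oldest first]: 240 @ $5.30 + 77 @ $4.05 = $1,583.85
Total COGS = $1,187.40 + $1,583.85 = $2,771.25
Ending inventory: 43 @ $4.05 + 357 @ $5.45 + 301 @ $7.15 = $4,271.95
Check: goods available $7,043.20 = COGS $2,771.25 + ending $4,271.95

COGS = $2,771.25; ending inventory = $4,271.95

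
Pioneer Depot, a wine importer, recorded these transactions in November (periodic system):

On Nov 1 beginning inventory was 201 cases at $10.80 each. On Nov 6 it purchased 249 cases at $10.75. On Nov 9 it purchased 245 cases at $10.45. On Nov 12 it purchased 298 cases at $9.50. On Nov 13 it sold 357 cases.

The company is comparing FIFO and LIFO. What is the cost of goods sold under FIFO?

COGS = $3,847.80

FIFO COGS: 201 @ $10.80 + 156 @ $10.75 = $3,847.80
LIFO COGS: 298 @ $9.50 + 59 @ $10.45 = $3,447.55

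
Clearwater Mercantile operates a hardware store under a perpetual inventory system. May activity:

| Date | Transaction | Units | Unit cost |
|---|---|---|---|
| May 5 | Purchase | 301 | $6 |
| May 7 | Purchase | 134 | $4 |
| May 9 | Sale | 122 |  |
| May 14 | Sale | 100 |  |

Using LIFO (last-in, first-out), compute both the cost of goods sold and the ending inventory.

May 9, 122 sold [LIFO — newest first]: 122 @ $4 = $488
May 14, 100 sold [LIFO — newest first]: 12 @ $4 + 88 @ $6 = $576
Total COGS = $488 + $576 = $1,064
Ending inventory: 213 @ $6 = $1,278
Check: goods available $2,342 = COGS $1,064 + ending $1,278

COGS = $1,064; ending inventory = $1,278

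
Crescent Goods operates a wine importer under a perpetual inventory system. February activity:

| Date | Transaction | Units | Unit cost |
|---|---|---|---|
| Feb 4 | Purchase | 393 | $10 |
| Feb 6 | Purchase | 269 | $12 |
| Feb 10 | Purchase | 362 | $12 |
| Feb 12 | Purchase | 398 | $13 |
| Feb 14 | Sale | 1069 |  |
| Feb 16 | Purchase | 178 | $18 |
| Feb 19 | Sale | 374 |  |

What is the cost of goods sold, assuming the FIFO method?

Feb 14, 1069 sold [FIFO — oldest first]: 393 @ $10 + 269 @ $12 + 362 @ $12 + 45 @ $13 = $12,087
Feb 19, 374 sold [FIFO — oldest first]: 353 @ $13 + 21 @ $18 = $4,967
Total COGS = $12,087 + $4,967 = $17,054
Ending inventory: 157 @ $18 = $2,826

COGS = $17,054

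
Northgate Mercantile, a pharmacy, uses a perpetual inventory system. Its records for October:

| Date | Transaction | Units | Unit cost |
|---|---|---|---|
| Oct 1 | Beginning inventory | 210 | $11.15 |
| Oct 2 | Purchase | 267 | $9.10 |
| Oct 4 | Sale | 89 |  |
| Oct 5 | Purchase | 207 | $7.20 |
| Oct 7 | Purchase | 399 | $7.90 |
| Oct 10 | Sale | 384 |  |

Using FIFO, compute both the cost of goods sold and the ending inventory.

Oct 4, 89 sold [FIFO — oldest first]: 89 @ $11.15 = $992.35
Oct 10, 384 sold [FIFO — oldest first]: 121 @ $11.15 + 263 @ $9.10 = $3,742.45
Total COGS = $992.35 + $3,742.45 = $4,734.80
Ending inventory: 4 @ $9.10 + 207 @ $7.20 + 399 @ $7.90 = $4,678.90
Check: goods available $9,413.70 = COGS $4,734.80 + ending $4,678.90

COGS = $4,734.80; ending inventory = $4,678.90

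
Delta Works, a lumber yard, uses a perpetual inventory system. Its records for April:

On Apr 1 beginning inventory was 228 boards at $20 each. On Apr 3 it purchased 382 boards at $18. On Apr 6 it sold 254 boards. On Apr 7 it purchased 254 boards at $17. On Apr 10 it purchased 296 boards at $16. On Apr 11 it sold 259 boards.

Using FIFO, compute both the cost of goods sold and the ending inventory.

Apr 6, 254 sold [FIFO — oldest first]: 228 @ $20 + 26 @ $18 = $5,028
Apr 11, 259 sold [FIFO — oldest first]: 259 @ $18 = $4,662
Total COGS = $5,028 + $4,662 = $9,690
Ending inventory: 97 @ $18 + 254 @ $17 + 296 @ $16 = $10,800
Check: goods available $20,490 = COGS $9,690 + ending $10,800

COGS = $9,690; ending inventory = $10,800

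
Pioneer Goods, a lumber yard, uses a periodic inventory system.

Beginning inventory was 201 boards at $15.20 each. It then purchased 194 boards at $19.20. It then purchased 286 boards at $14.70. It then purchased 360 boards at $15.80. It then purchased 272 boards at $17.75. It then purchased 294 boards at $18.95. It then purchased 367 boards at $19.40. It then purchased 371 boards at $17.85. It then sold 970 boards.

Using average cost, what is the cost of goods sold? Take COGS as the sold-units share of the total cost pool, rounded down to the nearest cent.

COGS = $16,882.40

Sale 1, sell 970: 970/2345 × $40,813.65 → $16,882.40
Ending inventory (cost pool remaining) = $23,931.25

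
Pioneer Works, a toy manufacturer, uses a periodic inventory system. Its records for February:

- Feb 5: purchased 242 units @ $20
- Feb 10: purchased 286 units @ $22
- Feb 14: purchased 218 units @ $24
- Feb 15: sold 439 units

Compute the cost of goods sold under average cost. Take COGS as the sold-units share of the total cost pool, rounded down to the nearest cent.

Feb 15, sell 439: 439/746 × $16,364.00 → $9,629.75
Ending inventory (cost pool remaining) = $6,734.25
Check: goods available $16,364.00 = COGS $9,629.75 + ending $6,734.25

COGS = $9,629.75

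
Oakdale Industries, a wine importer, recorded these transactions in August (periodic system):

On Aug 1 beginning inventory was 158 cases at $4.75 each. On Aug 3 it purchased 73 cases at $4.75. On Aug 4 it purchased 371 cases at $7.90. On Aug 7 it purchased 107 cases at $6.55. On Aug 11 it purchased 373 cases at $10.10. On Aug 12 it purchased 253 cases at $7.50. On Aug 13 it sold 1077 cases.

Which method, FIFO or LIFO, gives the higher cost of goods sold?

FIFO COGS: 158 @ $4.75 + 73 @ $4.75 + 371 @ $7.90 + 107 @ $6.55 + 368 @ $10.10 = $8,445.80
LIFO COGS: 253 @ $7.50 + 373 @ $10.10 + 107 @ $6.55 + 344 @ $7.90 = $9,083.25

LIFO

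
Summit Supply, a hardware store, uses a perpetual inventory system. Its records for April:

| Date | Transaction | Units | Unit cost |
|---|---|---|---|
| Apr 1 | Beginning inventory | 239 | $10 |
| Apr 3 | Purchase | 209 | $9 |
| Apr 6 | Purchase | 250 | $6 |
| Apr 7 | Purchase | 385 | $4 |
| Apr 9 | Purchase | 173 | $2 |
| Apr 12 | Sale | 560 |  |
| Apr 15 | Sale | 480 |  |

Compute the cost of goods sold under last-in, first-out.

Apr 12, 560 sold [LIFO — newest first]: 173 @ $2 + 385 @ $4 + 2 @ $6 = $1,898
Apr 15, 480 sold [LIFO — newest first]: 248 @ $6 + 209 @ $9 + 23 @ $10 = $3,599
Total COGS = $1,898 + $3,599 = $5,497
Ending inventory: 216 @ $10 = $2,160
Check: goods available $7,657 = COGS $5,497 + ending $2,160

COGS = $5,497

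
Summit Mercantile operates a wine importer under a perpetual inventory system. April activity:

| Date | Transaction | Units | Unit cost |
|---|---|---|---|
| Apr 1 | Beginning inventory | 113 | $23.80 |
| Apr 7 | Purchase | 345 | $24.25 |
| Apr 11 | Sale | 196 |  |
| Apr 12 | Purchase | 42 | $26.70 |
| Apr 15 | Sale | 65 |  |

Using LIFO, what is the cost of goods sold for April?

Apr 11, 196 sold [LIFO — newest first]: 196 @ $24.25 = $4,753.00
Apr 15, 65 sold [LIFO — newest first]: 42 @ $26.70 + 23 @ $24.25 = $1,679.15
Total COGS = $4,753.00 + $1,679.15 = $6,432.15
Ending inventory: 113 @ $23.80 + 126 @ $24.25 = $5,744.90

COGS = $6,432.15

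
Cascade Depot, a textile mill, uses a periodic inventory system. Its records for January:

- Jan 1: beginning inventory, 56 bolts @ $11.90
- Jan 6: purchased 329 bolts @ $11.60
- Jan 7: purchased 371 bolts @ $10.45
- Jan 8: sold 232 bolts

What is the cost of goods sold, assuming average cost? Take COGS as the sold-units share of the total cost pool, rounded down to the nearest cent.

COGS = $2,565.42

Jan 8, sell 232: 232/756 × $8,359.75 → $2,565.42
Ending inventory (cost pool remaining) = $5,794.33
Check: goods available $8,359.75 = COGS $2,565.42 + ending $5,794.33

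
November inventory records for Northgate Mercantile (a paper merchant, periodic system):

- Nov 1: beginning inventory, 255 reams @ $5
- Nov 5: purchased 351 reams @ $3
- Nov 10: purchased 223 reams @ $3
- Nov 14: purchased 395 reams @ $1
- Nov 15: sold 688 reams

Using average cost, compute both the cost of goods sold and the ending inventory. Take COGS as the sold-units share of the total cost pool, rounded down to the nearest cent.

Nov 15, sell 688: 688/1224 × $3,392.00 → $1,906.61
Ending inventory (cost pool remaining) = $1,485.39
Check: goods available $3,392.00 = COGS $1,906.61 + ending $1,485.39

COGS = $1,906.61; ending inventory = $1,485.39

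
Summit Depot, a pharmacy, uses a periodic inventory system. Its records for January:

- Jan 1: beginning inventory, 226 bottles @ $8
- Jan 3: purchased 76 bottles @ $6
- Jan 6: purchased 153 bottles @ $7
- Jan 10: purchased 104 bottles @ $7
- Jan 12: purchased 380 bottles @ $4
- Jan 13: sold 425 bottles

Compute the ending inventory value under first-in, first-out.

Ending inventory = $2,458

Jan 13, 425 sold [FIFO — oldest first]: 226 @ $8 + 76 @ $6 + 123 @ $7 = $3,125
Ending inventory: 30 @ $7 + 104 @ $7 + 380 @ $4 = $2,458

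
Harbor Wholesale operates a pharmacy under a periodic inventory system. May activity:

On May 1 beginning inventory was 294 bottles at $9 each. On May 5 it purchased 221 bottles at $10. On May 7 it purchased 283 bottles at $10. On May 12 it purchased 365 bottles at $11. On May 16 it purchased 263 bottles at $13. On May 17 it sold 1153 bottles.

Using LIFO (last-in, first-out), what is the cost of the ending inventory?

May 17, 1153 sold [LIFO — newest first]: 263 @ $13 + 365 @ $11 + 283 @ $10 + 221 @ $10 + 21 @ $9 = $12,663
Ending inventory: 273 @ $9 = $2,457

Ending inventory = $2,457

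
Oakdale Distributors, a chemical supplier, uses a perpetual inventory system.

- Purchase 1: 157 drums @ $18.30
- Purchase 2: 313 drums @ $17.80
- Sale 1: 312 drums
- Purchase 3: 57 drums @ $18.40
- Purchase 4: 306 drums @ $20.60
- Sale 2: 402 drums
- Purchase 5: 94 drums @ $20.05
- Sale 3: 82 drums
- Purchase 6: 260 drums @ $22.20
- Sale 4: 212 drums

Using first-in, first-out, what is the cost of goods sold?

COGS = $19,479.80

Sale 1 (312) [FIFO — oldest first]: 157 @ $18.30 + 155 @ $17.80 = $5,632.10
Sale 2 (402) [FIFO — oldest first]: 158 @ $17.80 + 57 @ $18.40 + 187 @ $20.60 = $7,713.40
Sale 3 (82) [FIFO — oldest first]: 82 @ $20.60 = $1,689.20
Sale 4 (212) [FIFO — oldest first]: 37 @ $20.60 + 94 @ $20.05 + 81 @ $22.20 = $4,445.10
Total COGS = $5,632.10 + $7,713.40 + $1,689.20 + $4,445.10 = $19,479.80
Ending inventory: 179 @ $22.20 = $3,973.80
Check: goods available $23,453.60 = COGS $19,479.80 + ending $3,973.80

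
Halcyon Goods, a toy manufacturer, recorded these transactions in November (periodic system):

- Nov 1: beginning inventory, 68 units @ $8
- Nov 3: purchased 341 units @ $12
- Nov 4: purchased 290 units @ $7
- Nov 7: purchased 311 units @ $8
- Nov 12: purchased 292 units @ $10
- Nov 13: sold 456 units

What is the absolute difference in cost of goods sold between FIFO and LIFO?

FIFO COGS: 68 @ $8 + 341 @ $12 + 47 @ $7 = $4,965
LIFO COGS: 292 @ $10 + 164 @ $8 = $4,232
Difference = |$4,965 − $4,232| = $733

$733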